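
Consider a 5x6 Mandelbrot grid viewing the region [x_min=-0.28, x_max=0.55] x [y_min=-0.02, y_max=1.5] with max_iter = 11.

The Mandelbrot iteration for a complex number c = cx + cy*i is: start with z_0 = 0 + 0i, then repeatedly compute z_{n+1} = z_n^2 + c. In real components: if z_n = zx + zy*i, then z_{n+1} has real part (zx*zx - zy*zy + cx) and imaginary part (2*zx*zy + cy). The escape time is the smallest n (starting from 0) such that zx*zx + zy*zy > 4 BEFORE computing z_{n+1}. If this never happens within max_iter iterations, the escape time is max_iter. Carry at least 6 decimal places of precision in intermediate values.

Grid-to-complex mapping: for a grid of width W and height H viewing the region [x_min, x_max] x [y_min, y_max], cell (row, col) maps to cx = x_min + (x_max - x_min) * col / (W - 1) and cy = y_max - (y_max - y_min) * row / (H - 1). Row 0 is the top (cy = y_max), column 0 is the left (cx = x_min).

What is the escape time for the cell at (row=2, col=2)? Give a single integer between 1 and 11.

z_0 = 0 + 0i, c = 0.1350 + 0.8920i
Iter 1: z = 0.1350 + 0.8920i, |z|^2 = 0.8139
Iter 2: z = -0.6424 + 1.1328i, |z|^2 = 1.6961
Iter 3: z = -0.7356 + -0.5636i, |z|^2 = 0.8587
Iter 4: z = 0.3585 + 1.7211i, |z|^2 = 3.0907
Iter 5: z = -2.6987 + 2.1260i, |z|^2 = 11.8030
Escaped at iteration 5

Answer: 5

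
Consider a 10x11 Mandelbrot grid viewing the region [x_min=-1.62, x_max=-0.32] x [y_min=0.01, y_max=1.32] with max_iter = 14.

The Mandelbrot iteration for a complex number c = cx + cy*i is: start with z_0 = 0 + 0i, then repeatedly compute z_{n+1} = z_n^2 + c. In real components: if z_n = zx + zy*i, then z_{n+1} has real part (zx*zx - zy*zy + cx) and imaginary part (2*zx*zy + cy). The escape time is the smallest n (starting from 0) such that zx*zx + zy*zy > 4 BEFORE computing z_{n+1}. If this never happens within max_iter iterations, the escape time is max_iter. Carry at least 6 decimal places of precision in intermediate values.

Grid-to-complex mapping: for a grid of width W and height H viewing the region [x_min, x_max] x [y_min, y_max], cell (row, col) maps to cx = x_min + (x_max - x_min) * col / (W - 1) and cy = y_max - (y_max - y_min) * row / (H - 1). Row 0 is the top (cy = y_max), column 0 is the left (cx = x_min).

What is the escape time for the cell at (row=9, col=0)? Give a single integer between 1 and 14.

Answer: 5

Derivation:
z_0 = 0 + 0i, c = -1.6200 + 0.1410i
Iter 1: z = -1.6200 + 0.1410i, |z|^2 = 2.6443
Iter 2: z = 0.9845 + -0.3158i, |z|^2 = 1.0690
Iter 3: z = -0.7505 + -0.4809i, |z|^2 = 0.7945
Iter 4: z = -1.2880 + 0.8628i, |z|^2 = 2.4035
Iter 5: z = -0.7054 + -2.0817i, |z|^2 = 4.8310
Escaped at iteration 5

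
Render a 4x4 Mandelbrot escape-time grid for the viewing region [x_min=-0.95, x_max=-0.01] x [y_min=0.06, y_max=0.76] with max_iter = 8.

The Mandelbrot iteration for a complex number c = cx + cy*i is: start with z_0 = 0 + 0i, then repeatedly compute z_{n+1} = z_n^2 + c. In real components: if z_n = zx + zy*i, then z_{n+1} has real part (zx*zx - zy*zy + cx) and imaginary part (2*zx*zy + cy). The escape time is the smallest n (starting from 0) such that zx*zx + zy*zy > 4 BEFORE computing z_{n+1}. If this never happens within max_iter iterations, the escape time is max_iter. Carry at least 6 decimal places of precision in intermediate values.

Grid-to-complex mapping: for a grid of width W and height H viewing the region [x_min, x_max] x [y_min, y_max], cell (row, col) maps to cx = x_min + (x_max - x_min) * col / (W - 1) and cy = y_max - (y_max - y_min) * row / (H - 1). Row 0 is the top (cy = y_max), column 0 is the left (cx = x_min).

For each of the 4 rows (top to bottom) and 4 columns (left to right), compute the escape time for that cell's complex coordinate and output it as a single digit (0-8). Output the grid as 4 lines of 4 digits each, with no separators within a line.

(row=0, col=0): c = -0.9500 + 0.7600i → escape time 4
(row=0, col=1): c = -0.6367 + 0.7600i → escape time 5
(row=0, col=2): c = -0.3233 + 0.7600i → escape time 8
(row=0, col=3): c = -0.0100 + 0.7600i → escape time 8
(row=1, col=0): c = -0.9500 + 0.5267i → escape time 5
(row=1, col=1): c = -0.6367 + 0.5267i → escape time 8
(row=1, col=2): c = -0.3233 + 0.5267i → escape time 8
(row=1, col=3): c = -0.0100 + 0.5267i → escape time 8
(row=2, col=0): c = -0.9500 + 0.2933i → escape time 8
(row=2, col=1): c = -0.6367 + 0.2933i → escape time 8
(row=2, col=2): c = -0.3233 + 0.2933i → escape time 8
(row=2, col=3): c = -0.0100 + 0.2933i → escape time 8
(row=3, col=0): c = -0.9500 + 0.0600i → escape time 8
(row=3, col=1): c = -0.6367 + 0.0600i → escape time 8
(row=3, col=2): c = -0.3233 + 0.0600i → escape time 8
(row=3, col=3): c = -0.0100 + 0.0600i → escape time 8

Answer: 4588
5888
8888
8888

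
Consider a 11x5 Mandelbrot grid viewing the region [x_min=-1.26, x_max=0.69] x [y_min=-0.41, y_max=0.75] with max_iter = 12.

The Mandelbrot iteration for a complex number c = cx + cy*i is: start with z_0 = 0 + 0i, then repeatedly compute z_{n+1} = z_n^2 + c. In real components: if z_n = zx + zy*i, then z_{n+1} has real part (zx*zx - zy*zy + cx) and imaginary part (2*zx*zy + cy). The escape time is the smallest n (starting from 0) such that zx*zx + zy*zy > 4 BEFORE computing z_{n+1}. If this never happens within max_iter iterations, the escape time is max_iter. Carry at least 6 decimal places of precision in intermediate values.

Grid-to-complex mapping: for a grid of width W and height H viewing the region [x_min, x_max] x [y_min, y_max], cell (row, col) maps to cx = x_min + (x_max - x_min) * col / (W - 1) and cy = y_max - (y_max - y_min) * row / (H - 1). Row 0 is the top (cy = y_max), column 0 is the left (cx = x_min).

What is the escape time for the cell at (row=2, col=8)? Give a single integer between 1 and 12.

z_0 = 0 + 0i, c = 0.3000 + 0.1700i
Iter 1: z = 0.3000 + 0.1700i, |z|^2 = 0.1189
Iter 2: z = 0.3611 + 0.2720i, |z|^2 = 0.2044
Iter 3: z = 0.3564 + 0.3664i, |z|^2 = 0.2613
Iter 4: z = 0.2928 + 0.4312i, |z|^2 = 0.2716
Iter 5: z = 0.1998 + 0.4225i, |z|^2 = 0.2184
Iter 6: z = 0.1614 + 0.3388i, |z|^2 = 0.1408
Iter 7: z = 0.2113 + 0.2794i, |z|^2 = 0.1227
Iter 8: z = 0.2666 + 0.2881i, |z|^2 = 0.1540
Iter 9: z = 0.2881 + 0.3236i, |z|^2 = 0.1877
Iter 10: z = 0.2783 + 0.3564i, |z|^2 = 0.2045
Iter 11: z = 0.2504 + 0.3684i, |z|^2 = 0.1984

Answer: 12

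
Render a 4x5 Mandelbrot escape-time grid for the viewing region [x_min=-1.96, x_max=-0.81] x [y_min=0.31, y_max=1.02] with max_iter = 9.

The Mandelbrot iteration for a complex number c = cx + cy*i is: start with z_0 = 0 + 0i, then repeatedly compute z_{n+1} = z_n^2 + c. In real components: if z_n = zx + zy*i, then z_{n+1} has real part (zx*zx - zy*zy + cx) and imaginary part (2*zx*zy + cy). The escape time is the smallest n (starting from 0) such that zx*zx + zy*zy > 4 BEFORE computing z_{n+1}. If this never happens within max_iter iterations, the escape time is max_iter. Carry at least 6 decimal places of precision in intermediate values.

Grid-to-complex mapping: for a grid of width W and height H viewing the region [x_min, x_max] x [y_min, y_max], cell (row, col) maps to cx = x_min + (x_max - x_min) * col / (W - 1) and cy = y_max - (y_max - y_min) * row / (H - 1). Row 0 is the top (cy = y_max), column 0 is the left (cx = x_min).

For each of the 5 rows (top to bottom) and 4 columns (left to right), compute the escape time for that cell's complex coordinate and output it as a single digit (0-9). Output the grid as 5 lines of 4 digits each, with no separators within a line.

(row=0, col=0): c = -1.9600 + 1.0200i → escape time 1
(row=0, col=1): c = -1.5767 + 1.0200i → escape time 2
(row=0, col=2): c = -1.1933 + 1.0200i → escape time 3
(row=0, col=3): c = -0.8100 + 1.0200i → escape time 3
(row=1, col=0): c = -1.9600 + 0.8425i → escape time 1
(row=1, col=1): c = -1.5767 + 0.8425i → escape time 3
(row=1, col=2): c = -1.1933 + 0.8425i → escape time 3
(row=1, col=3): c = -0.8100 + 0.8425i → escape time 4
(row=2, col=0): c = -1.9600 + 0.6650i → escape time 1
(row=2, col=1): c = -1.5767 + 0.6650i → escape time 3
(row=2, col=2): c = -1.1933 + 0.6650i → escape time 3
(row=2, col=3): c = -0.8100 + 0.6650i → escape time 5
(row=3, col=0): c = -1.9600 + 0.4875i → escape time 1
(row=3, col=1): c = -1.5767 + 0.4875i → escape time 3
(row=3, col=2): c = -1.1933 + 0.4875i → escape time 5
(row=3, col=3): c = -0.8100 + 0.4875i → escape time 6
(row=4, col=0): c = -1.9600 + 0.3100i → escape time 2
(row=4, col=1): c = -1.5767 + 0.3100i → escape time 4
(row=4, col=2): c = -1.1933 + 0.3100i → escape time 9
(row=4, col=3): c = -0.8100 + 0.3100i → escape time 9

Answer: 1233
1334
1335
1356
2499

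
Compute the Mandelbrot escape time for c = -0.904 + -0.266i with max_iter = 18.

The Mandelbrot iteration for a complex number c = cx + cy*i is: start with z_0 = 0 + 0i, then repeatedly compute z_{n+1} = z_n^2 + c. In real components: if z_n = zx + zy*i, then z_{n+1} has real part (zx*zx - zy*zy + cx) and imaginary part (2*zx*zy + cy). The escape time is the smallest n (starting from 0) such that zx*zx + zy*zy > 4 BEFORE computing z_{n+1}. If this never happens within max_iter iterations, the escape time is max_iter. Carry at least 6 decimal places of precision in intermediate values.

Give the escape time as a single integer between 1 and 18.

Answer: 18

Derivation:
z_0 = 0 + 0i, c = -0.9040 + -0.2660i
Iter 1: z = -0.9040 + -0.2660i, |z|^2 = 0.8880
Iter 2: z = -0.1575 + 0.2149i, |z|^2 = 0.0710
Iter 3: z = -0.9254 + -0.3337i, |z|^2 = 0.9677
Iter 4: z = -0.1590 + 0.3516i, |z|^2 = 0.1489
Iter 5: z = -1.0023 + -0.3779i, |z|^2 = 1.1475
Iter 6: z = -0.0421 + 0.4915i, |z|^2 = 0.2433
Iter 7: z = -1.1438 + -0.3074i, |z|^2 = 1.4027
Iter 8: z = 0.3098 + 0.4371i, |z|^2 = 0.2870
Iter 9: z = -0.9991 + 0.0048i, |z|^2 = 0.9982
Iter 10: z = 0.0942 + -0.2756i, |z|^2 = 0.0848
Iter 11: z = -0.9711 + -0.3179i, |z|^2 = 1.0441
Iter 12: z = -0.0621 + 0.3514i, |z|^2 = 0.1273
Iter 13: z = -1.0236 + -0.3096i, |z|^2 = 1.1437
Iter 14: z = 0.0480 + 0.3679i, |z|^2 = 0.1376
Iter 15: z = -1.0370 + -0.2307i, |z|^2 = 1.1286
Iter 16: z = 0.1182 + 0.2125i, |z|^2 = 0.0591
Iter 17: z = -0.9352 + -0.2158i, |z|^2 = 0.9211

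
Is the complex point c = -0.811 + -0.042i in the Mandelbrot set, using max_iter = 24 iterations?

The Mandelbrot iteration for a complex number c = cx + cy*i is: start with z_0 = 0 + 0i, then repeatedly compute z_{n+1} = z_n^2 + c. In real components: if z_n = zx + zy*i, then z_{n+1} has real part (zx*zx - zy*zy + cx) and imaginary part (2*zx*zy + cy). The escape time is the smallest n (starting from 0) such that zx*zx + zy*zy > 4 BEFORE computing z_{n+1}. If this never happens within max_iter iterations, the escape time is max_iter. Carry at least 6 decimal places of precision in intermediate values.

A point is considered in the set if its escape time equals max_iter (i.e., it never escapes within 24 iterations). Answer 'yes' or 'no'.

z_0 = 0 + 0i, c = -0.8110 + -0.0420i
Iter 1: z = -0.8110 + -0.0420i, |z|^2 = 0.6595
Iter 2: z = -0.1550 + 0.0261i, |z|^2 = 0.0247
Iter 3: z = -0.7876 + -0.0501i, |z|^2 = 0.6229
Iter 4: z = -0.1931 + 0.0369i, |z|^2 = 0.0387
Iter 5: z = -0.7751 + -0.0563i, |z|^2 = 0.6039
Iter 6: z = -0.2134 + 0.0452i, |z|^2 = 0.0476
Iter 7: z = -0.7675 + -0.0613i, |z|^2 = 0.5928
Iter 8: z = -0.2257 + 0.0521i, |z|^2 = 0.0537
Iter 9: z = -0.7628 + -0.0655i, |z|^2 = 0.5861
Iter 10: z = -0.2335 + 0.0579i, |z|^2 = 0.0579
Iter 11: z = -0.7598 + -0.0691i, |z|^2 = 0.5821
Iter 12: z = -0.2384 + 0.0629i, |z|^2 = 0.0608
Iter 13: z = -0.7581 + -0.0720i, |z|^2 = 0.5799
Iter 14: z = -0.2414 + 0.0672i, |z|^2 = 0.0628
Iter 15: z = -0.7572 + -0.0744i, |z|^2 = 0.5789
Iter 16: z = -0.2432 + 0.0707i, |z|^2 = 0.0641
Iter 17: z = -0.7569 + -0.0764i, |z|^2 = 0.5787
Iter 18: z = -0.2440 + 0.0737i, |z|^2 = 0.0649
Iter 19: z = -0.7569 + -0.0779i, |z|^2 = 0.5790
Iter 20: z = -0.2442 + 0.0760i, |z|^2 = 0.0654
Iter 21: z = -0.7572 + -0.0791i, |z|^2 = 0.5795
Iter 22: z = -0.2440 + 0.0778i, |z|^2 = 0.0656
Iter 23: z = -0.7575 + -0.0800i, |z|^2 = 0.5802
Did not escape in 24 iterations → in set

Answer: yes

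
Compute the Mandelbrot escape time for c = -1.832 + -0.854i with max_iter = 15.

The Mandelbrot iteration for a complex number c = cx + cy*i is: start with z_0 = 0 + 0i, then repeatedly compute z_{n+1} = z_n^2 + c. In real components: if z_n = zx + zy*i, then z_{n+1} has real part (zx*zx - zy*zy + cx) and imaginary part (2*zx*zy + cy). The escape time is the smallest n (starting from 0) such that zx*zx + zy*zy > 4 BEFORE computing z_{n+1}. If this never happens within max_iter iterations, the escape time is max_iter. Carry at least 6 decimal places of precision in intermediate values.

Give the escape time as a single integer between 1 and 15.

z_0 = 0 + 0i, c = -1.8320 + -0.8540i
Iter 1: z = -1.8320 + -0.8540i, |z|^2 = 4.0855
Escaped at iteration 1

Answer: 1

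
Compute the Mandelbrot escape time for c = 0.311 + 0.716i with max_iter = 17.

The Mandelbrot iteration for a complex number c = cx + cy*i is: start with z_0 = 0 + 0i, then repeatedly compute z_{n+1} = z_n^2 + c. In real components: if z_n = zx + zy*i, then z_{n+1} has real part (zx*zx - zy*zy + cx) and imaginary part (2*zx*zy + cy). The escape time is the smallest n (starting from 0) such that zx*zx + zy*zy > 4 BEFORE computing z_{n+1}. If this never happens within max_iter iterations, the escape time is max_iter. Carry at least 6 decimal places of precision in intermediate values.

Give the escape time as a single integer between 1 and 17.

z_0 = 0 + 0i, c = 0.3110 + 0.7160i
Iter 1: z = 0.3110 + 0.7160i, |z|^2 = 0.6094
Iter 2: z = -0.1049 + 1.1614i, |z|^2 = 1.3597
Iter 3: z = -1.0267 + 0.4723i, |z|^2 = 1.2772
Iter 4: z = 1.1421 + -0.2538i, |z|^2 = 1.3689
Iter 5: z = 1.5511 + 0.1363i, |z|^2 = 2.4244
Iter 6: z = 2.6982 + 1.1388i, |z|^2 = 8.5773
Escaped at iteration 6

Answer: 6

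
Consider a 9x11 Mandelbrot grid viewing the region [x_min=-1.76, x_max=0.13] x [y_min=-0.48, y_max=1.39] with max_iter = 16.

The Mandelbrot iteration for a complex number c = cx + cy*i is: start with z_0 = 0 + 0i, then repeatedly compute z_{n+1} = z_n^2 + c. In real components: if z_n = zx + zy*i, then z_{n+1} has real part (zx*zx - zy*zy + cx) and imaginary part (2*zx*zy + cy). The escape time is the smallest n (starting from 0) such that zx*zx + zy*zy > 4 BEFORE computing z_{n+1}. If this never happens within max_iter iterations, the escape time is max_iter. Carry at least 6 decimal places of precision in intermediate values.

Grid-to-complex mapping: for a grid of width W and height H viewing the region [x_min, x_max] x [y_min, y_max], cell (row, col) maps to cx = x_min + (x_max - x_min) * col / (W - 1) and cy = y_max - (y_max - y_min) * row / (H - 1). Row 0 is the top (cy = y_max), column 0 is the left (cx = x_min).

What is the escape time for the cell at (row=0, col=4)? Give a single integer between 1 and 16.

z_0 = 0 + 0i, c = -0.8150 + 1.3900i
Iter 1: z = -0.8150 + 1.3900i, |z|^2 = 2.5963
Iter 2: z = -2.0829 + -0.8757i, |z|^2 = 5.1052
Escaped at iteration 2

Answer: 2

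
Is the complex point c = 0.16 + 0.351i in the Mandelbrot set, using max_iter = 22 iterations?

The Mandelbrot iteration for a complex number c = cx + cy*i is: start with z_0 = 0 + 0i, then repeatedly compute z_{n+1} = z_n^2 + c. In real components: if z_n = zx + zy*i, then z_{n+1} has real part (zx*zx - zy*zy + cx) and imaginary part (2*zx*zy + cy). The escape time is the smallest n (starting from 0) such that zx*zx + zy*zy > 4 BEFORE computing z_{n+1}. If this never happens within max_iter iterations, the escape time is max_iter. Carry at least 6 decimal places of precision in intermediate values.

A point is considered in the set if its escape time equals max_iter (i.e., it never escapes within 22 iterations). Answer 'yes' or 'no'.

Answer: yes

Derivation:
z_0 = 0 + 0i, c = 0.1600 + 0.3510i
Iter 1: z = 0.1600 + 0.3510i, |z|^2 = 0.1488
Iter 2: z = 0.0624 + 0.4633i, |z|^2 = 0.2186
Iter 3: z = -0.0508 + 0.4088i, |z|^2 = 0.1697
Iter 4: z = -0.0046 + 0.3095i, |z|^2 = 0.0958
Iter 5: z = 0.0642 + 0.3482i, |z|^2 = 0.1254
Iter 6: z = 0.0429 + 0.3957i, |z|^2 = 0.1584
Iter 7: z = 0.0052 + 0.3850i, |z|^2 = 0.1482
Iter 8: z = 0.0118 + 0.3550i, |z|^2 = 0.1262
Iter 9: z = 0.0341 + 0.3594i, |z|^2 = 0.1303
Iter 10: z = 0.0320 + 0.3755i, |z|^2 = 0.1420
Iter 11: z = 0.0200 + 0.3750i, |z|^2 = 0.1410
Iter 12: z = 0.0198 + 0.3660i, |z|^2 = 0.1344
Iter 13: z = 0.0264 + 0.3655i, |z|^2 = 0.1343
Iter 14: z = 0.0271 + 0.3703i, |z|^2 = 0.1379
Iter 15: z = 0.0236 + 0.3711i, |z|^2 = 0.1383
Iter 16: z = 0.0228 + 0.3685i, |z|^2 = 0.1363
Iter 17: z = 0.0247 + 0.3678i, |z|^2 = 0.1359
Iter 18: z = 0.0253 + 0.3692i, |z|^2 = 0.1369
Iter 19: z = 0.0243 + 0.3697i, |z|^2 = 0.1373
Iter 20: z = 0.0239 + 0.3690i, |z|^2 = 0.1367
Iter 21: z = 0.0244 + 0.3687i, |z|^2 = 0.1365
Did not escape in 22 iterations → in set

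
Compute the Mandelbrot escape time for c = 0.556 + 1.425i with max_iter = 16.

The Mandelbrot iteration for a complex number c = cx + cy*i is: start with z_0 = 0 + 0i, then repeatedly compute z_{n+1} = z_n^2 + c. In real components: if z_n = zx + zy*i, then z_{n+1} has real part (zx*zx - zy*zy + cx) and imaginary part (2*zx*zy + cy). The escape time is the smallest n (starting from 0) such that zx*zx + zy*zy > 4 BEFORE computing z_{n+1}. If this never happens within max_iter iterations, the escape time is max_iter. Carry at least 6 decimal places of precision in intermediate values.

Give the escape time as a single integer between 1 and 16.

z_0 = 0 + 0i, c = 0.5560 + 1.4250i
Iter 1: z = 0.5560 + 1.4250i, |z|^2 = 2.3398
Iter 2: z = -1.1655 + 3.0096i, |z|^2 = 10.4161
Escaped at iteration 2

Answer: 2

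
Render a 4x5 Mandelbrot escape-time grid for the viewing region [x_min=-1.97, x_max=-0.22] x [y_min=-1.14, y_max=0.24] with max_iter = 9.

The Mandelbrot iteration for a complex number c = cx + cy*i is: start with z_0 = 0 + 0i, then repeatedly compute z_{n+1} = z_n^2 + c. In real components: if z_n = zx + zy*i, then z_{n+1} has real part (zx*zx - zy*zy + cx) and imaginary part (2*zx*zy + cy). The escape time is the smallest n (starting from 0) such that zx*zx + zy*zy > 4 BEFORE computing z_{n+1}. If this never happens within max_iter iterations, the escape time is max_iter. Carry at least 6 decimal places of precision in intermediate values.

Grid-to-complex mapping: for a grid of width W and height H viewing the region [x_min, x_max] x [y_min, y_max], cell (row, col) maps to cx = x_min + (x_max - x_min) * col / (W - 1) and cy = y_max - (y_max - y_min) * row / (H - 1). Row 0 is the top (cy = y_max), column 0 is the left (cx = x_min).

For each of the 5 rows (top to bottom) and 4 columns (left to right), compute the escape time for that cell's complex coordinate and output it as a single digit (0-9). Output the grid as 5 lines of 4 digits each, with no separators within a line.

(row=0, col=0): c = -1.9700 + 0.2400i → escape time 3
(row=0, col=1): c = -1.3867 + 0.2400i → escape time 6
(row=0, col=2): c = -0.8033 + 0.2400i → escape time 9
(row=0, col=3): c = -0.2200 + 0.2400i → escape time 9
(row=1, col=0): c = -1.9700 + -0.1050i → escape time 4
(row=1, col=1): c = -1.3867 + -0.1050i → escape time 9
(row=1, col=2): c = -0.8033 + -0.1050i → escape time 9
(row=1, col=3): c = -0.2200 + -0.1050i → escape time 9
(row=2, col=0): c = -1.9700 + -0.4500i → escape time 1
(row=2, col=1): c = -1.3867 + -0.4500i → escape time 4
(row=2, col=2): c = -0.8033 + -0.4500i → escape time 7
(row=2, col=3): c = -0.2200 + -0.4500i → escape time 9
(row=3, col=0): c = -1.9700 + -0.7950i → escape time 1
(row=3, col=1): c = -1.3867 + -0.7950i → escape time 3
(row=3, col=2): c = -0.8033 + -0.7950i → escape time 4
(row=3, col=3): c = -0.2200 + -0.7950i → escape time 9
(row=4, col=0): c = -1.9700 + -1.1400i → escape time 1
(row=4, col=1): c = -1.3867 + -1.1400i → escape time 2
(row=4, col=2): c = -0.8033 + -1.1400i → escape time 3
(row=4, col=3): c = -0.2200 + -1.1400i → escape time 5

Answer: 3699
4999
1479
1349
1235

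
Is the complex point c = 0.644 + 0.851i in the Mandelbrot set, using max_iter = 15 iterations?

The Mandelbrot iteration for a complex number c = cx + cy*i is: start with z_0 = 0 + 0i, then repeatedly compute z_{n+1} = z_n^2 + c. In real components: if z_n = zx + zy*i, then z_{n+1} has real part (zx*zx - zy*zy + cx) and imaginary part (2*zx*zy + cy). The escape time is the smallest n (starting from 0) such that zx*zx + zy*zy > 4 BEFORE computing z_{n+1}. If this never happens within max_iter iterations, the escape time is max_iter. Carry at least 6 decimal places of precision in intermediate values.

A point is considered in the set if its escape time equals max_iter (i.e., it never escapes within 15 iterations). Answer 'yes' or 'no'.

z_0 = 0 + 0i, c = 0.6440 + 0.8510i
Iter 1: z = 0.6440 + 0.8510i, |z|^2 = 1.1389
Iter 2: z = 0.3345 + 1.9471i, |z|^2 = 3.9031
Iter 3: z = -3.0352 + 2.1537i, |z|^2 = 13.8513
Escaped at iteration 3

Answer: no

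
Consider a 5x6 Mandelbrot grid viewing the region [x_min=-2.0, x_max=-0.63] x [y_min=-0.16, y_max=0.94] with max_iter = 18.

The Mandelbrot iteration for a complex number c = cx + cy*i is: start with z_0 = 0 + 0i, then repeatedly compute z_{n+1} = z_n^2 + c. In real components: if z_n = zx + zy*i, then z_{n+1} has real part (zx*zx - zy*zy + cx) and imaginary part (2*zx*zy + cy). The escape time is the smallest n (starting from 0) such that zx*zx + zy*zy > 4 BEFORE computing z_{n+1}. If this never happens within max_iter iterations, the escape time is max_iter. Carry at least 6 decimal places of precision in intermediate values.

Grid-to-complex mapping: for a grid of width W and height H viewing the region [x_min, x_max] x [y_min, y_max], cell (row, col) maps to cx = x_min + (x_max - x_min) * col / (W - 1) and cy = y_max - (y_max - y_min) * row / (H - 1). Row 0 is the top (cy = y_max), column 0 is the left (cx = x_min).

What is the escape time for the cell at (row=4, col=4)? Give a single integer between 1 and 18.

z_0 = 0 + 0i, c = -0.6300 + 0.0600i
Iter 1: z = -0.6300 + 0.0600i, |z|^2 = 0.4005
Iter 2: z = -0.2367 + -0.0156i, |z|^2 = 0.0563
Iter 3: z = -0.5742 + 0.0674i, |z|^2 = 0.3343
Iter 4: z = -0.3048 + -0.0174i, |z|^2 = 0.0932
Iter 5: z = -0.5374 + 0.0706i, |z|^2 = 0.2938
Iter 6: z = -0.3462 + -0.0159i, |z|^2 = 0.1201
Iter 7: z = -0.5104 + 0.0710i, |z|^2 = 0.2655
Iter 8: z = -0.3745 + -0.0125i, |z|^2 = 0.1404
Iter 9: z = -0.4899 + 0.0693i, |z|^2 = 0.2448
Iter 10: z = -0.3948 + -0.0079i, |z|^2 = 0.1559
Iter 11: z = -0.4742 + 0.0663i, |z|^2 = 0.2292
Iter 12: z = -0.4095 + -0.0028i, |z|^2 = 0.1677
Iter 13: z = -0.4623 + 0.0623i, |z|^2 = 0.2176
Iter 14: z = -0.4202 + 0.0024i, |z|^2 = 0.1766
Iter 15: z = -0.4535 + 0.0580i, |z|^2 = 0.2090
Iter 16: z = -0.4277 + 0.0074i, |z|^2 = 0.1830
Iter 17: z = -0.4471 + 0.0537i, |z|^2 = 0.2028

Answer: 18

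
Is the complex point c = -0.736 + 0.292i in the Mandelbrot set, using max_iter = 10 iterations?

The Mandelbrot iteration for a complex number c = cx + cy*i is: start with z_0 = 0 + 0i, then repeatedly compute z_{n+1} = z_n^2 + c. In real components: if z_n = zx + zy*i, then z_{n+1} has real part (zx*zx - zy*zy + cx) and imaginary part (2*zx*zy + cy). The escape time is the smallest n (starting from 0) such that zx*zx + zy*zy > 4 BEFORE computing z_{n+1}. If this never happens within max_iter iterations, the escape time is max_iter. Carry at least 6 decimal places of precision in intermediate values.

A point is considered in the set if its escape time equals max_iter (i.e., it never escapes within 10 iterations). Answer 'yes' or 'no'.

Answer: yes

Derivation:
z_0 = 0 + 0i, c = -0.7360 + 0.2920i
Iter 1: z = -0.7360 + 0.2920i, |z|^2 = 0.6270
Iter 2: z = -0.2796 + -0.1378i, |z|^2 = 0.0972
Iter 3: z = -0.6768 + 0.3691i, |z|^2 = 0.5943
Iter 4: z = -0.4141 + -0.2076i, |z|^2 = 0.2146
Iter 5: z = -0.6076 + 0.4639i, |z|^2 = 0.5844
Iter 6: z = -0.5820 + -0.2718i, |z|^2 = 0.4126
Iter 7: z = -0.4711 + 0.6084i, |z|^2 = 0.5920
Iter 8: z = -0.8842 + -0.2812i, |z|^2 = 0.8608
Iter 9: z = -0.0333 + 0.7893i, |z|^2 = 0.6241
Did not escape in 10 iterations → in set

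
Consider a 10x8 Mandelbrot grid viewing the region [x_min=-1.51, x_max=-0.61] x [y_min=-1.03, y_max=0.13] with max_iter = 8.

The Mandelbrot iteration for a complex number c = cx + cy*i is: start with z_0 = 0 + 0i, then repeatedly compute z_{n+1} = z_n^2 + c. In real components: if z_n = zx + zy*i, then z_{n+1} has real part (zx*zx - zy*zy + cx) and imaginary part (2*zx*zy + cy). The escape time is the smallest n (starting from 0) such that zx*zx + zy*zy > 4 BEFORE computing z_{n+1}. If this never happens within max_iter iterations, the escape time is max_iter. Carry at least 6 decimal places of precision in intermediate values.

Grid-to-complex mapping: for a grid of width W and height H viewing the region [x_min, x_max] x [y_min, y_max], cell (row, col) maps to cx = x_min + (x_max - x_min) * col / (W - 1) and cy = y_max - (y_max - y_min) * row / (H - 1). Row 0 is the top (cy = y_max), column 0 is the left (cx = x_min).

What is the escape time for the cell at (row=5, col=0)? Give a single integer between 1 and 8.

Answer: 3

Derivation:
z_0 = 0 + 0i, c = -1.5100 + -0.6986i
Iter 1: z = -1.5100 + -0.6986i, |z|^2 = 2.7681
Iter 2: z = 0.2821 + 1.4111i, |z|^2 = 2.0708
Iter 3: z = -3.4217 + 0.0976i, |z|^2 = 11.7173
Escaped at iteration 3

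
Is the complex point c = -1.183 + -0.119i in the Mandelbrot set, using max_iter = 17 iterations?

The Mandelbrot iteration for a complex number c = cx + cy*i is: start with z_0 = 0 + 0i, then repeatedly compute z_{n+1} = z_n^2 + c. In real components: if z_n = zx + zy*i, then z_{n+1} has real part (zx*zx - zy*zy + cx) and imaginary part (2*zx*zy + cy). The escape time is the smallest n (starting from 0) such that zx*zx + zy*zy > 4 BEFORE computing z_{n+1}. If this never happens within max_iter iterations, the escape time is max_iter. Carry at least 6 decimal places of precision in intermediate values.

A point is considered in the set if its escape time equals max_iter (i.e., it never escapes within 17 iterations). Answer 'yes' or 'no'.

z_0 = 0 + 0i, c = -1.1830 + -0.1190i
Iter 1: z = -1.1830 + -0.1190i, |z|^2 = 1.4137
Iter 2: z = 0.2023 + 0.1626i, |z|^2 = 0.0674
Iter 3: z = -1.1685 + -0.0532i, |z|^2 = 1.3682
Iter 4: z = 0.1795 + 0.0054i, |z|^2 = 0.0323
Iter 5: z = -1.1508 + -0.1171i, |z|^2 = 1.3380
Iter 6: z = 0.1276 + 0.1504i, |z|^2 = 0.0389
Iter 7: z = -1.1893 + -0.0806i, |z|^2 = 1.4210
Iter 8: z = 0.2250 + 0.0727i, |z|^2 = 0.0559
Iter 9: z = -1.1376 + -0.0863i, |z|^2 = 1.3017
Iter 10: z = 0.1038 + 0.0773i, |z|^2 = 0.0167
Iter 11: z = -1.1782 + -0.1030i, |z|^2 = 1.3988
Iter 12: z = 0.1946 + 0.1236i, |z|^2 = 0.0531
Iter 13: z = -1.1604 + -0.0709i, |z|^2 = 1.3516
Iter 14: z = 0.1586 + 0.0456i, |z|^2 = 0.0272
Iter 15: z = -1.1599 + -0.1046i, |z|^2 = 1.3564
Iter 16: z = 0.1515 + 0.1236i, |z|^2 = 0.0382
Did not escape in 17 iterations → in set

Answer: yes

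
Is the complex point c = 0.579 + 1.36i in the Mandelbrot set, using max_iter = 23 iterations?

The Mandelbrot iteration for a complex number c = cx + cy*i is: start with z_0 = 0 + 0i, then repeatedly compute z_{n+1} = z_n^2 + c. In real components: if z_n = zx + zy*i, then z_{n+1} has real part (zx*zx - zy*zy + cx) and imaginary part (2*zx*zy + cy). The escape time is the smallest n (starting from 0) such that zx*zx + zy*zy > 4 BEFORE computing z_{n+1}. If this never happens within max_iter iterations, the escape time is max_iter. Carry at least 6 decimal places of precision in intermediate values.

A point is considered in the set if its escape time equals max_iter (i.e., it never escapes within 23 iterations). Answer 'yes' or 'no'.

Answer: no

Derivation:
z_0 = 0 + 0i, c = 0.5790 + 1.3600i
Iter 1: z = 0.5790 + 1.3600i, |z|^2 = 2.1848
Iter 2: z = -0.9354 + 2.9349i, |z|^2 = 9.4884
Escaped at iteration 2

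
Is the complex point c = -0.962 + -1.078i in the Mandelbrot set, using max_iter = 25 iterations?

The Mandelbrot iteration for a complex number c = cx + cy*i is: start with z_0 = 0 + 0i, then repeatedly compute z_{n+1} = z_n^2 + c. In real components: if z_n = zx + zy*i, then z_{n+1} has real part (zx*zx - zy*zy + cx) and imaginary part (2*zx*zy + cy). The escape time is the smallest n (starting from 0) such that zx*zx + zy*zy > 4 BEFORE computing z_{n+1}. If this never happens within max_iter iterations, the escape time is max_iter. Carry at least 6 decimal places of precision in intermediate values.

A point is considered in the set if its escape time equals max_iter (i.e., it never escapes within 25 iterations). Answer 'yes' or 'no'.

Answer: no

Derivation:
z_0 = 0 + 0i, c = -0.9620 + -1.0780i
Iter 1: z = -0.9620 + -1.0780i, |z|^2 = 2.0875
Iter 2: z = -1.1986 + 0.9961i, |z|^2 = 2.4289
Iter 3: z = -0.5174 + -3.4659i, |z|^2 = 12.2799
Escaped at iteration 3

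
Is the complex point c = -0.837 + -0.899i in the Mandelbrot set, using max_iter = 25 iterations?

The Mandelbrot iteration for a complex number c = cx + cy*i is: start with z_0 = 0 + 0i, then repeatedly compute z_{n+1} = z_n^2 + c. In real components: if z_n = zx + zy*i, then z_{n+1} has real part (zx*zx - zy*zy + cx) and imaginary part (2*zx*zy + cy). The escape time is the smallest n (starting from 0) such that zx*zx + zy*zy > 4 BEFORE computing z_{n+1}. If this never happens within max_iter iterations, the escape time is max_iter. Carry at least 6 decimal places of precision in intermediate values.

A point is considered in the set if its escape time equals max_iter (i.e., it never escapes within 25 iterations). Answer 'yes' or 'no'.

Answer: no

Derivation:
z_0 = 0 + 0i, c = -0.8370 + -0.8990i
Iter 1: z = -0.8370 + -0.8990i, |z|^2 = 1.5088
Iter 2: z = -0.9446 + 0.6059i, |z|^2 = 1.2595
Iter 3: z = -0.3118 + -2.0438i, |z|^2 = 4.2742
Escaped at iteration 3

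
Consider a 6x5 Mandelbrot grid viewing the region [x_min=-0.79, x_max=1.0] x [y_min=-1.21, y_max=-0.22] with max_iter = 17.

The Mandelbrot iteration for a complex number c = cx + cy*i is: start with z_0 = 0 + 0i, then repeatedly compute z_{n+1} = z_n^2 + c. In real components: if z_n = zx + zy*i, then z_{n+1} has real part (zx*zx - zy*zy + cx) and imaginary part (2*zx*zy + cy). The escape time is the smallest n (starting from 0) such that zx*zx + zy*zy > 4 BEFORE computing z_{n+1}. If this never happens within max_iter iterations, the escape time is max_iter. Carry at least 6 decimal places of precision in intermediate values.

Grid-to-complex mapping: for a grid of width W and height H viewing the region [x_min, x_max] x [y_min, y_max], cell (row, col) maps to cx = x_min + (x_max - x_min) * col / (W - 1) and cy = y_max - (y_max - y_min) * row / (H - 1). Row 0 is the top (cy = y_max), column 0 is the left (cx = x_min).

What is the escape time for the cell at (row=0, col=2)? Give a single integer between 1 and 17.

Answer: 17

Derivation:
z_0 = 0 + 0i, c = -0.0740 + -0.2200i
Iter 1: z = -0.0740 + -0.2200i, |z|^2 = 0.0539
Iter 2: z = -0.1169 + -0.1874i, |z|^2 = 0.0488
Iter 3: z = -0.0955 + -0.1762i, |z|^2 = 0.0401
Iter 4: z = -0.0959 + -0.1864i, |z|^2 = 0.0439
Iter 5: z = -0.0995 + -0.1842i, |z|^2 = 0.0439
Iter 6: z = -0.0980 + -0.1833i, |z|^2 = 0.0432
Iter 7: z = -0.0980 + -0.1841i, |z|^2 = 0.0435
Iter 8: z = -0.0983 + -0.1839i, |z|^2 = 0.0435
Iter 9: z = -0.0982 + -0.1838i, |z|^2 = 0.0434
Iter 10: z = -0.0982 + -0.1839i, |z|^2 = 0.0435
Iter 11: z = -0.0982 + -0.1839i, |z|^2 = 0.0435
Iter 12: z = -0.0982 + -0.1839i, |z|^2 = 0.0435
Iter 13: z = -0.0982 + -0.1839i, |z|^2 = 0.0435
Iter 14: z = -0.0982 + -0.1839i, |z|^2 = 0.0435
Iter 15: z = -0.0982 + -0.1839i, |z|^2 = 0.0435
Iter 16: z = -0.0982 + -0.1839i, |z|^2 = 0.0435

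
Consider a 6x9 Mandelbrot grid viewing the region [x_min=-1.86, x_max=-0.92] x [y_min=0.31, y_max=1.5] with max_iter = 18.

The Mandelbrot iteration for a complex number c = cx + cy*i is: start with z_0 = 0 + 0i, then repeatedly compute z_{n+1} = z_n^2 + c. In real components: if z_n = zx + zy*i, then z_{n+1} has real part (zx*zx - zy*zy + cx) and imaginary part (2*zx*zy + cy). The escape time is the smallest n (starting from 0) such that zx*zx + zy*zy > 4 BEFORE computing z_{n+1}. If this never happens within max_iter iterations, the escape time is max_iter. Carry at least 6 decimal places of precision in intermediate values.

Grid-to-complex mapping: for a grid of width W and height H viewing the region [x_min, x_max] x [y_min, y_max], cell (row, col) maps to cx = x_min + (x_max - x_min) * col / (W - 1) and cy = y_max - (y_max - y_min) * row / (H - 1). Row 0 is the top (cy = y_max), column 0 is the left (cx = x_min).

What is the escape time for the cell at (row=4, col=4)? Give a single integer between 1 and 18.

Answer: 3

Derivation:
z_0 = 0 + 0i, c = -1.1080 + 0.9050i
Iter 1: z = -1.1080 + 0.9050i, |z|^2 = 2.0467
Iter 2: z = -0.6994 + -1.1005i, |z|^2 = 1.7002
Iter 3: z = -1.8300 + 2.4443i, |z|^2 = 9.3232
Escaped at iteration 3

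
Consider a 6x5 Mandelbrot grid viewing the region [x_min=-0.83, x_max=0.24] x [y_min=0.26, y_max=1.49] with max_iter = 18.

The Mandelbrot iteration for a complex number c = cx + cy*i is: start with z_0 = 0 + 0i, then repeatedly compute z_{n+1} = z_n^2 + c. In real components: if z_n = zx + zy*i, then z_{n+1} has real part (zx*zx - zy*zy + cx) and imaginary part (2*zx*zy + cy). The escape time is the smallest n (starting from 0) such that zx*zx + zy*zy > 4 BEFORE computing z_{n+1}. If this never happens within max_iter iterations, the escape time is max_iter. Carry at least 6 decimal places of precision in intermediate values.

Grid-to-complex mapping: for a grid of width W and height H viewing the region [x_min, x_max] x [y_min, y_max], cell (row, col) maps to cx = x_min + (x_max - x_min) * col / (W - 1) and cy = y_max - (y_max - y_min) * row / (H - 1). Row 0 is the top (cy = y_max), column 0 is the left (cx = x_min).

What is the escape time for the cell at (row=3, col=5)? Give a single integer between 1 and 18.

z_0 = 0 + 0i, c = 0.2400 + 0.5675i
Iter 1: z = 0.2400 + 0.5675i, |z|^2 = 0.3797
Iter 2: z = -0.0245 + 0.8399i, |z|^2 = 0.7060
Iter 3: z = -0.4648 + 0.5264i, |z|^2 = 0.4932
Iter 4: z = 0.1790 + 0.0781i, |z|^2 = 0.0381
Iter 5: z = 0.2659 + 0.5955i, |z|^2 = 0.4253
Iter 6: z = -0.0439 + 0.8842i, |z|^2 = 0.7837
Iter 7: z = -0.5399 + 0.4900i, |z|^2 = 0.5315
Iter 8: z = 0.2914 + 0.0385i, |z|^2 = 0.0864
Iter 9: z = 0.3234 + 0.5899i, |z|^2 = 0.4526
Iter 10: z = -0.0034 + 0.9491i, |z|^2 = 0.9008
Iter 11: z = -0.6608 + 0.5611i, |z|^2 = 0.7514
Iter 12: z = 0.3619 + -0.1740i, |z|^2 = 0.1612
Iter 13: z = 0.3407 + 0.4416i, |z|^2 = 0.3111
Iter 14: z = 0.1611 + 0.8684i, |z|^2 = 0.7800
Iter 15: z = -0.4881 + 0.8472i, |z|^2 = 0.9561
Iter 16: z = -0.2395 + -0.2596i, |z|^2 = 0.1248
Iter 17: z = 0.2299 + 0.6919i, |z|^2 = 0.5316

Answer: 18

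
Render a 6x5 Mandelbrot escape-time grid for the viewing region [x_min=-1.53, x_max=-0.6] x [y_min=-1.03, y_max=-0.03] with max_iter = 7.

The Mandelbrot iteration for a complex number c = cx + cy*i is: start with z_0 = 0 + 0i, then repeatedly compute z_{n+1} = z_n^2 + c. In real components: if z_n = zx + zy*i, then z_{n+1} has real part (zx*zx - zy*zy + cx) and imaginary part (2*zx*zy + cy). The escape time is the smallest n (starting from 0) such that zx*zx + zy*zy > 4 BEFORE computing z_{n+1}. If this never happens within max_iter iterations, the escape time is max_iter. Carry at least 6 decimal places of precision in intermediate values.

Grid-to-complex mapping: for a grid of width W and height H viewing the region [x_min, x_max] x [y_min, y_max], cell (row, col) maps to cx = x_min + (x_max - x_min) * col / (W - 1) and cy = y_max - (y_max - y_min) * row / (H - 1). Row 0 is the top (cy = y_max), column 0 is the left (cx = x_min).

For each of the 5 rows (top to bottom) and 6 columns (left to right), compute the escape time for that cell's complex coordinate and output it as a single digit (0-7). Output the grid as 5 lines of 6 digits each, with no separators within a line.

(row=0, col=0): c = -1.5300 + -0.0300i → escape time 7
(row=0, col=1): c = -1.3440 + -0.0300i → escape time 7
(row=0, col=2): c = -1.1580 + -0.0300i → escape time 7
(row=0, col=3): c = -0.9720 + -0.0300i → escape time 7
(row=0, col=4): c = -0.7860 + -0.0300i → escape time 7
(row=0, col=5): c = -0.6000 + -0.0300i → escape time 7
(row=1, col=0): c = -1.5300 + -0.2800i → escape time 5
(row=1, col=1): c = -1.3440 + -0.2800i → escape time 6
(row=1, col=2): c = -1.1580 + -0.2800i → escape time 7
(row=1, col=3): c = -0.9720 + -0.2800i → escape time 7
(row=1, col=4): c = -0.7860 + -0.2800i → escape time 7
(row=1, col=5): c = -0.6000 + -0.2800i → escape time 7
(row=2, col=0): c = -1.5300 + -0.5300i → escape time 3
(row=2, col=1): c = -1.3440 + -0.5300i → escape time 3
(row=2, col=2): c = -1.1580 + -0.5300i → escape time 5
(row=2, col=3): c = -0.9720 + -0.5300i → escape time 5
(row=2, col=4): c = -0.7860 + -0.5300i → escape time 6
(row=2, col=5): c = -0.6000 + -0.5300i → escape time 7
(row=3, col=0): c = -1.5300 + -0.7800i → escape time 3
(row=3, col=1): c = -1.3440 + -0.7800i → escape time 3
(row=3, col=2): c = -1.1580 + -0.7800i → escape time 3
(row=3, col=3): c = -0.9720 + -0.7800i → escape time 3
(row=3, col=4): c = -0.7860 + -0.7800i → escape time 4
(row=3, col=5): c = -0.6000 + -0.7800i → escape time 5
(row=4, col=0): c = -1.5300 + -1.0300i → escape time 2
(row=4, col=1): c = -1.3440 + -1.0300i → escape time 3
(row=4, col=2): c = -1.1580 + -1.0300i → escape time 3
(row=4, col=3): c = -0.9720 + -1.0300i → escape time 3
(row=4, col=4): c = -0.7860 + -1.0300i → escape time 3
(row=4, col=5): c = -0.6000 + -1.0300i → escape time 4

Answer: 777777
567777
335567
333345
233334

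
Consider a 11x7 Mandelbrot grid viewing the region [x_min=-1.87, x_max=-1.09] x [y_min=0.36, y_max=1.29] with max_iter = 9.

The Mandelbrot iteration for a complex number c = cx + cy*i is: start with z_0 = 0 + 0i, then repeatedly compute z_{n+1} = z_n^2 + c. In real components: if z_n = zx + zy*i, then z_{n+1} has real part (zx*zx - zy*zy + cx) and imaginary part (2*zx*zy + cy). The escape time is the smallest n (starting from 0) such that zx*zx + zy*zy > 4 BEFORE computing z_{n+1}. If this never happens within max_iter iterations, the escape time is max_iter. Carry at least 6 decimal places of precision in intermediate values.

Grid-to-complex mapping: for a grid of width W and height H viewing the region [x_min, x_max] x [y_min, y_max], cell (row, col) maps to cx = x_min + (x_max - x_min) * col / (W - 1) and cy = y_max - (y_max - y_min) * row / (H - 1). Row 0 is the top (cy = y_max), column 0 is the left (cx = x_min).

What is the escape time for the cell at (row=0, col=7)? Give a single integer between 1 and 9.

Answer: 2

Derivation:
z_0 = 0 + 0i, c = -1.3240 + 1.2900i
Iter 1: z = -1.3240 + 1.2900i, |z|^2 = 3.4171
Iter 2: z = -1.2351 + -2.1259i, |z|^2 = 6.0451
Escaped at iteration 2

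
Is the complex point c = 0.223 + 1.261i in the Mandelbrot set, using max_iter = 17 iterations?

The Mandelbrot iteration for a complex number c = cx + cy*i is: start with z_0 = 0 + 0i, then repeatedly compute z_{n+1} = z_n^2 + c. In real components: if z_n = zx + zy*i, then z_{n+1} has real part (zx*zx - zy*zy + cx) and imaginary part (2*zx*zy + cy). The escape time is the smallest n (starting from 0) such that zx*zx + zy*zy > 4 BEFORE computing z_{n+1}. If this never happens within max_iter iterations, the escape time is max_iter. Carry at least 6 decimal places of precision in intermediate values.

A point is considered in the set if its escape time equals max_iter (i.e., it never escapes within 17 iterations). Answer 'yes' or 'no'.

Answer: no

Derivation:
z_0 = 0 + 0i, c = 0.2230 + 1.2610i
Iter 1: z = 0.2230 + 1.2610i, |z|^2 = 1.6398
Iter 2: z = -1.3174 + 1.8234i, |z|^2 = 5.0603
Escaped at iteration 2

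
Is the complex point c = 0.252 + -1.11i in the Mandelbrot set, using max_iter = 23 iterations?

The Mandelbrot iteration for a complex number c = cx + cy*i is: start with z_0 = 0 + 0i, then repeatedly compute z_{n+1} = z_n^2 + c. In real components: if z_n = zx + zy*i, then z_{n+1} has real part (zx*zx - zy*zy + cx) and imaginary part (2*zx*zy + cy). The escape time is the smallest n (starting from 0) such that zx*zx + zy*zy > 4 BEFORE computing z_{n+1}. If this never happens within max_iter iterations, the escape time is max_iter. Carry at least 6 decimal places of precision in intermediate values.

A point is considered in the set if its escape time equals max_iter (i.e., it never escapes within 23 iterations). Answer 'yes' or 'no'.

z_0 = 0 + 0i, c = 0.2520 + -1.1100i
Iter 1: z = 0.2520 + -1.1100i, |z|^2 = 1.2956
Iter 2: z = -0.9166 + -1.6694i, |z|^2 = 3.6272
Iter 3: z = -1.6949 + 1.9504i, |z|^2 = 6.6767
Escaped at iteration 3

Answer: no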